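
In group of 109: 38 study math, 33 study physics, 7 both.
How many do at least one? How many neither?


|A∪B| = 38+33-7 = 64
Neither = 109-64 = 45

At least one: 64; Neither: 45


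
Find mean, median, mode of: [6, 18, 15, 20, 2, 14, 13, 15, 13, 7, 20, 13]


Sorted: [2, 6, 7, 13, 13, 13, 14, 15, 15, 18, 20, 20]
Mean = 156/12 = 13
Median = 27/2
Freq: {6: 1, 18: 1, 15: 2, 20: 2, 2: 1, 14: 1, 13: 3, 7: 1}
Mode: [13]

Mean=13, Median=27/2, Mode=13


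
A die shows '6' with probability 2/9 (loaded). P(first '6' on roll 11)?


Geometric: P(X=11) = (1-p)^(k-1)×p = (7/9)^10×2/9 = 564950498/31381059609

P(X=11) = 564950498/31381059609 ≈ 1.80%


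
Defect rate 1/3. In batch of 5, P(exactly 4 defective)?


Binomial: P(X=4) = C(5,4)×p^4×(1-p)^1
= 5 × 1/81 × 2/3 = 10/243

P(X=4) = 10/243 ≈ 4.12%


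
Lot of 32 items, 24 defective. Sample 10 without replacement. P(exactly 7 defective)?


Hypergeometric: C(24,7)×C(8,3)/C(32,10)
= 346104×56/64512240 = 17556/58435

P(X=7) = 17556/58435 ≈ 30.04%


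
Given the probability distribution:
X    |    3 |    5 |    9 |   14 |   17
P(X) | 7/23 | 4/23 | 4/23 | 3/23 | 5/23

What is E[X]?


E[X] = Σ x·P(X=x)
= (3)×(7/23) + (5)×(4/23) + (9)×(4/23) + (14)×(3/23) + (17)×(5/23)
= 204/23

E[X] = 204/23


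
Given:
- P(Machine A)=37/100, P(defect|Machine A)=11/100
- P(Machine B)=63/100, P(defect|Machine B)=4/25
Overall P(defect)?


P(B) = Σ P(B|Aᵢ)×P(Aᵢ)
  11/100×37/100 = 407/10000
  4/25×63/100 = 63/625
Sum = 283/2000

P(defect) = 283/2000 ≈ 14.15%


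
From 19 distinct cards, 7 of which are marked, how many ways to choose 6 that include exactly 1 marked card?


Choose 1 of the 7 marked cards and 5 of the other 12 cards:
C(7,1)×C(12,5) = 7×792 = 5544

5544


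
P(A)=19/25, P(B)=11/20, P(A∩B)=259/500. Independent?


P(A)×P(B) = 209/500
P(A∩B) = 259/500
Not equal → NOT independent

No, not independent


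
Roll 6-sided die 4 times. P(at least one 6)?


P(no 6)^4 = (5/6)^4 = 625/1296
P(≥1) = 1 - 625/1296 = 671/1296

P = 671/1296 ≈ 51.77%


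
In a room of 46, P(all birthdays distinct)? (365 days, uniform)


P(all different) = Π(365-i)/365 for i=0..45
= (365/365)×(364/365)×...×(320/365)
= 0.051747

P ≈ 0.0517 ≈ 5.17%


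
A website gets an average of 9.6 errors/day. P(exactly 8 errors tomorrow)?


Poisson(λ=9.6): P(X=8) = e^(-λ)×λ^k/k!
= e^(-9.6) × 9.6^8 / 8!
≈ 6.772873649e-05 × 72138957.8984 / 40320 ≈ 0.121178

P(X=8) ≈ 0.121178 ≈ 12.12%


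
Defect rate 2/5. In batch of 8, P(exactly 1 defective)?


Binomial: P(X=1) = C(8,1)×p^1×(1-p)^7
= 8 × 2/5 × 2187/78125 = 34992/390625

P(X=1) = 34992/390625 ≈ 8.96%


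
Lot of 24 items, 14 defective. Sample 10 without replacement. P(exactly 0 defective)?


Hypergeometric: C(14,0)×C(10,10)/C(24,10)
= 1×1/1961256 = 1/1961256

P(X=0) = 1/1961256 ≈ 0.00%


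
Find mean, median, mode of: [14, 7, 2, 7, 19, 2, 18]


Sorted: [2, 2, 7, 7, 14, 18, 19]
Mean = 69/7
Median = 7
Freq: {14: 1, 7: 2, 2: 2, 19: 1, 18: 1}
Mode: [2, 7]

Mean=69/7, Median=7, Mode=[2, 7]


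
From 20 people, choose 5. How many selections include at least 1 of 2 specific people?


Complement: C(20,5) - C(18,5) = 15504 - 8568 = 6936

6936


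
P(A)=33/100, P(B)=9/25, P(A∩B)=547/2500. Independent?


P(A)×P(B) = 297/2500
P(A∩B) = 547/2500
Not equal → NOT independent

No, not independent


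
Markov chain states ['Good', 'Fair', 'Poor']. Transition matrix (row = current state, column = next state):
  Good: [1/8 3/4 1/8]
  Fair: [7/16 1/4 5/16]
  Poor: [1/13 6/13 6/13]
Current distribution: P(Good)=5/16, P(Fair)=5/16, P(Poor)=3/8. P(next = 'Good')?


P(next=Good) = Σᵢ P(now=i)×P(i→Good)
= 5/16×1/8 + 5/16×7/16 + 3/8×1/13
= 5/128 + 35/256 + 3/104 = 681/3328

P = 681/3328 ≈ 0.2046


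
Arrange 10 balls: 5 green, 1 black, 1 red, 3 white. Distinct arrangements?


10!/(5!×1!×1!×3!) = 5040

5040


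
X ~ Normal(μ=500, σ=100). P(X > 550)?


z = (550-500)/100 = 0.5
P(X > 550) = 1 - P(Z ≤ 0.5) = 1 - 0.6915 = 0.3085

P(X > 550) ≈ 0.3085


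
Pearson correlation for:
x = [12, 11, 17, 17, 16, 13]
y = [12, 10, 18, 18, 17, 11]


n=6, Σx=86, Σy=86, Σxy=1281, Σx²=1268, Σy²=1302
r = (6×1281 - 86×86)/√((6×1268 - 86²)(6×1302 - 86²))
= 290/√(212×416) = 290/√88192 ≈ 290/296.9714 ≈ 0.9765

r ≈ 0.9765


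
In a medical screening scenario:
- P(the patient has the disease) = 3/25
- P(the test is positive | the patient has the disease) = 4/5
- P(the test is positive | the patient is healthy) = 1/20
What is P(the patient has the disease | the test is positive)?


Using Bayes' theorem:
P(A|B) = P(B|A)·P(A) / P(B)

P(the test is positive) = 4/5 × 3/25 + 1/20 × 22/25
= 12/125 + 11/250 = 7/50

P(the patient has the disease|the test is positive) = (12/125) / (7/50) = 24/35

P(the patient has the disease|the test is positive) = 24/35 ≈ 68.57%


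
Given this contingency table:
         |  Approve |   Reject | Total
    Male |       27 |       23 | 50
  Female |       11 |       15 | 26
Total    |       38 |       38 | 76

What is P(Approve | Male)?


P(Approve | Male) = 27/(27+23) = 27/50

P(Approve|Male) = 27/50 ≈ 54.00%


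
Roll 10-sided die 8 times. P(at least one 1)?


P(no 1)^8 = (9/10)^8 = 43046721/100000000
P(≥1) = 1 - 43046721/100000000 = 56953279/100000000

P = 56953279/100000000 ≈ 56.95%


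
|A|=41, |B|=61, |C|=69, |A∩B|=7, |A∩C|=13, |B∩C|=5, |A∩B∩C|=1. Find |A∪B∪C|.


|A∪B∪C| = 41+61+69-7-13-5+1 = 147

|A∪B∪C| = 147


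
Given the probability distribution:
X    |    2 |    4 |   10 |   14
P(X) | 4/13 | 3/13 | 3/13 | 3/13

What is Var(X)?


E[X] = 92/13
E[X²] = 952/13
Var(X) = E[X²] - (E[X])² = 952/13 - 8464/169 = 3912/169

Var(X) = 3912/169 ≈ 23.1479


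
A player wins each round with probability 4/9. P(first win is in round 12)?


Geometric: P(X=12) = (1-p)^(k-1)×p = (5/9)^11×4/9 = 195312500/282429536481

P(X=12) = 195312500/282429536481 ≈ 0.07%


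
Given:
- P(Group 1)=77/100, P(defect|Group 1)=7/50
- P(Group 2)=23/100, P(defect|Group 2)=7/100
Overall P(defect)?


P(B) = Σ P(B|Aᵢ)×P(Aᵢ)
  7/50×77/100 = 539/5000
  7/100×23/100 = 161/10000
Sum = 1239/10000

P(defect) = 1239/10000 ≈ 12.39%


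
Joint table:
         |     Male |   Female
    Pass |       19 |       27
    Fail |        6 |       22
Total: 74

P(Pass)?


P(Pass) = (19+27)/74 = 46/74 = 23/37

P(Pass) = 23/37 ≈ 62.16%


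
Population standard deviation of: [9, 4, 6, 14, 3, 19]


Mean = 55/6
  (9-55/6)²=1/36
  (4-55/6)²=961/36
  (6-55/6)²=361/36
  (14-55/6)²=841/36
  (3-55/6)²=1369/36
  (19-55/6)²=3481/36
Σ(x-μ)² = 1169/6
σ² = (1169/6)/6 = 1169/36

σ = √(1169/36) ≈ 5.6984


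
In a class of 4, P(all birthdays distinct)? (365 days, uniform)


P(all different) = Π(365-i)/365 for i=0..3
= (365/365)×(364/365)×...×(362/365)
= 0.983644

P ≈ 0.9836 ≈ 98.36%


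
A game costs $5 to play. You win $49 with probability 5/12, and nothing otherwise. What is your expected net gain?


E[gain] = (49-5)×5/12 + (-5)×7/12
= 55/3 - 35/12 = 185/12

Expected net gain = $185/12 ≈ $15.42


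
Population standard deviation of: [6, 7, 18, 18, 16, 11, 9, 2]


Mean = 87/8
  (6-87/8)²=1521/64
  (7-87/8)²=961/64
  (18-87/8)²=3249/64
  (18-87/8)²=3249/64
  (16-87/8)²=1681/64
  (11-87/8)²=1/64
  (9-87/8)²=225/64
  (2-87/8)²=5041/64
Σ(x-μ)² = 1991/8
σ² = (1991/8)/8 = 1991/64

σ = √(1991/64) ≈ 5.5776


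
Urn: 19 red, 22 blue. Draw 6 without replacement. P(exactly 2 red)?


Hypergeometric: C(19,2)×C(22,4)/C(41,6)
= 171×7315/4496388 = 21945/78884

P(X=2) = 21945/78884 ≈ 27.82%


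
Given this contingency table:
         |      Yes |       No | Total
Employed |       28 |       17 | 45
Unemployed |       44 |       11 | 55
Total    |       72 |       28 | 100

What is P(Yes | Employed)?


P(Yes | Employed) = 28/(28+17) = 28/45

P(Yes|Employed) = 28/45 ≈ 62.22%


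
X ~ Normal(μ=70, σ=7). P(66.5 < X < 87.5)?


z₁=(66.5-70)/7=-0.5, z₂=(87.5-70)/7=2.5
P = Φ(2.5) - Φ(-0.5) = 0.993790 - 0.308538 = 0.685252 ≈ 0.6853

P(66.5 < X < 87.5) ≈ 0.6853


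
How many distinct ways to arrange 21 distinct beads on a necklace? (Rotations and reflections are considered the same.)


Free circular arrangements: rotations and reflections both identified.
(n-1)!/2 = 20!/2 = 2432902008176640000/2 = 1216451004088320000

1216451004088320000


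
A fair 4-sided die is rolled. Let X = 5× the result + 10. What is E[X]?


E[die] = (1+4)/2 = 5/2
E[X] = 5×5/2 + 10 = 45/2

E[X] = 45/2


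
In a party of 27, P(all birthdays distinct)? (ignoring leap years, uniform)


P(all different) = Π(365-i)/365 for i=0..26
= (365/365)×(364/365)×...×(339/365)
= 0.373141

P ≈ 0.3731 ≈ 37.31%


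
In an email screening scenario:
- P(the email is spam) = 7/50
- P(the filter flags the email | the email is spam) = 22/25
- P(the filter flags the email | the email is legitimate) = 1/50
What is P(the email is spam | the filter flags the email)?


Using Bayes' theorem:
P(A|B) = P(B|A)·P(A) / P(B)

P(the filter flags the email) = 22/25 × 7/50 + 1/50 × 43/50
= 77/625 + 43/2500 = 351/2500

P(the email is spam|the filter flags the email) = (77/625) / (351/2500) = 308/351

P(the email is spam|the filter flags the email) = 308/351 ≈ 87.75%


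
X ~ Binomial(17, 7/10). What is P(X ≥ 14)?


P(X ≥ 14) = Σ P(X=i) for i=14..17
P(X=14) = 311304390437691/2500000000000000
P(X=15) = 726376911021279/12500000000000000
P(X=16) = 1694879459049651/100000000000000000
P(X=17) = 232630513987207/100000000000000000
Sum = 2019070087871473/10000000000000000

P(X ≥ 14) = 2019070087871473/10000000000000000 ≈ 20.19%


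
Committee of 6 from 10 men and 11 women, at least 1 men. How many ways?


Count by #men:
  1M,5W: C(10,1)×C(11,5)=4620
  2M,4W: C(10,2)×C(11,4)=14850
  3M,3W: C(10,3)×C(11,3)=19800
  4M,2W: C(10,4)×C(11,2)=11550
  5M,1W: C(10,5)×C(11,1)=2772
  6M,0W: C(10,6)×C(11,0)=210
Total = 53802

53802


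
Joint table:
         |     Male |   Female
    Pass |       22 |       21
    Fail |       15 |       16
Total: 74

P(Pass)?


P(Pass) = (22+21)/74 = 43/74

P(Pass) = 43/74 ≈ 58.11%


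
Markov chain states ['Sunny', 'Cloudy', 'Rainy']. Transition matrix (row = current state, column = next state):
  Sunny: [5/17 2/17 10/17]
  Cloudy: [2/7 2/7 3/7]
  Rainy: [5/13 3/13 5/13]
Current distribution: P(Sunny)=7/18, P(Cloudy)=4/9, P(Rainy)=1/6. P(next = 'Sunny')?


P(next=Sunny) = Σᵢ P(now=i)×P(i→Sunny)
= 7/18×5/17 + 4/9×2/7 + 1/6×5/13
= 35/306 + 8/63 + 5/78 = 4253/13923

P = 4253/13923 ≈ 0.3055


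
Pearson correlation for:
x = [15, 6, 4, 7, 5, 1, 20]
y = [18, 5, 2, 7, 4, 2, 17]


n=7, Σx=58, Σy=55, Σxy=719, Σx²=752, Σy²=711
r = (7×719 - 58×55)/√((7×752 - 58²)(7×711 - 55²))
= 1843/√(1900×1952) = 1843/√3708800 ≈ 1843/1925.8245 ≈ 0.9570

r ≈ 0.9570


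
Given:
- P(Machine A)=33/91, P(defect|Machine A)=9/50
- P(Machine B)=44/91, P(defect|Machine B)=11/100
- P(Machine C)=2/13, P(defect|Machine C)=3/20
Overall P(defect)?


P(B) = Σ P(B|Aᵢ)×P(Aᵢ)
  9/50×33/91 = 297/4550
  11/100×44/91 = 121/2275
  3/20×2/13 = 3/130
Sum = 46/325

P(defect) = 46/325 ≈ 14.15%


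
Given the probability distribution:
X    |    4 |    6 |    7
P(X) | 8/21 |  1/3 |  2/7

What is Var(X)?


E[X] = 116/21
E[X²] = 674/21
Var(X) = E[X²] - (E[X])² = 674/21 - 13456/441 = 698/441

Var(X) = 698/441 ≈ 1.5828


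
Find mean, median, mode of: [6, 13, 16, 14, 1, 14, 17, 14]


Sorted: [1, 6, 13, 14, 14, 14, 16, 17]
Mean = 95/8
Median = 14
Freq: {6: 1, 13: 1, 16: 1, 14: 3, 1: 1, 17: 1}
Mode: [14]

Mean=95/8, Median=14, Mode=14


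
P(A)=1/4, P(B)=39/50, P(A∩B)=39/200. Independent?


P(A)×P(B) = 39/200
P(A∩B) = 39/200
Equal ✓ → Independent

Yes, independent


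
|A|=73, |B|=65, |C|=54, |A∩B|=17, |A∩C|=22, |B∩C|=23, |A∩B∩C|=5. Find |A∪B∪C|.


|A∪B∪C| = 73+65+54-17-22-23+5 = 135

|A∪B∪C| = 135


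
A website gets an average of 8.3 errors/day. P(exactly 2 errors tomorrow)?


Poisson(λ=8.3): P(X=2) = e^(-λ)×λ^k/k!
= e^(-8.3) × 8.3^2 / 2!
≈ 0.0002485168271 × 68.89 / 2 ≈ 0.008560

P(X=2) ≈ 0.008560 ≈ 0.86%


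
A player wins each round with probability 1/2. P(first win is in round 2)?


Geometric: P(X=2) = (1-p)^(k-1)×p = (1/2)^1×1/2 = 1/4

P(X=2) = 1/4 ≈ 25.00%


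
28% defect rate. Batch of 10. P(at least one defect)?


P(all good) = (18/25)^10 = 3570467226624/95367431640625
P(≥1 defect) = 91796964414001/95367431640625

P = 91796964414001/95367431640625 ≈ 96.26%


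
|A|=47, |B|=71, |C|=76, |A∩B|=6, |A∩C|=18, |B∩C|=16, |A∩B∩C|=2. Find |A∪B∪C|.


|A∪B∪C| = 47+71+76-6-18-16+2 = 156

|A∪B∪C| = 156


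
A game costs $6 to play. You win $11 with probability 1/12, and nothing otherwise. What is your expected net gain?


E[gain] = (11-6)×1/12 + (-6)×11/12
= 5/12 - 11/2 = -61/12

Expected net gain = $-61/12 ≈ $-5.08


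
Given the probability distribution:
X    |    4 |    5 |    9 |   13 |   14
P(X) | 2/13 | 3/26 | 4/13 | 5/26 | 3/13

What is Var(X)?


E[X] = 126/13
E[X²] = 108
Var(X) = E[X²] - (E[X])² = 108 - 15876/169 = 2376/169

Var(X) = 2376/169 ≈ 14.0592


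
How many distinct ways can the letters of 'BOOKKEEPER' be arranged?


Letters: 10, freq: {'B': 1, 'O': 2, 'K': 2, 'E': 3, 'P': 1, 'R': 1}
10!/(1!×2!×2!×3!×1!×1!) = 3628800/24 = 151200

151200


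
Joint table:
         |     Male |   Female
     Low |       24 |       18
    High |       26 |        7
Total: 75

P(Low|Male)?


P(Low|Male) = 24/(24+26) = 24/50 = 12/25

P = 12/25 ≈ 48.00%


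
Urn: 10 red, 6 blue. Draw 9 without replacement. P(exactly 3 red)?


Hypergeometric: C(10,3)×C(6,6)/C(16,9)
= 120×1/11440 = 3/286

P(X=3) = 3/286 ≈ 1.05%


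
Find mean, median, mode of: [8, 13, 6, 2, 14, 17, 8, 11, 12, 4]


Sorted: [2, 4, 6, 8, 8, 11, 12, 13, 14, 17]
Mean = 95/10 = 19/2
Median = 19/2
Freq: {8: 2, 13: 1, 6: 1, 2: 1, 14: 1, 17: 1, 11: 1, 12: 1, 4: 1}
Mode: [8]

Mean=19/2, Median=19/2, Mode=8


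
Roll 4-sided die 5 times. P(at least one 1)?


P(no 1)^5 = (3/4)^5 = 243/1024
P(≥1) = 1 - 243/1024 = 781/1024

P = 781/1024 ≈ 76.27%


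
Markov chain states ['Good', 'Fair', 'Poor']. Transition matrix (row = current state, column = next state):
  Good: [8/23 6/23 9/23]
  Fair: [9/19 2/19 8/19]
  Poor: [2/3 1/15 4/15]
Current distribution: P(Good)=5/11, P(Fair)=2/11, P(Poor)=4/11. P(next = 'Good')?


P(next=Good) = Σᵢ P(now=i)×P(i→Good)
= 5/11×8/23 + 2/11×9/19 + 4/11×2/3
= 40/253 + 18/209 + 8/33 = 638/1311

P = 638/1311 ≈ 0.4867


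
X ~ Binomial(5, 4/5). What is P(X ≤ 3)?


P(X ≤ 3) = Σ P(X=i) for i=0..3
P(X=0) = 1/3125
P(X=1) = 4/625
P(X=2) = 32/625
P(X=3) = 128/625
Sum = 821/3125

P(X ≤ 3) = 821/3125 ≈ 26.27%


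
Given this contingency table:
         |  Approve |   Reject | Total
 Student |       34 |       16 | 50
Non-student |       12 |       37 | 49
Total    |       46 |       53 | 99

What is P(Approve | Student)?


P(Approve | Student) = 34/(34+16) = 34/50 = 17/25

P(Approve|Student) = 17/25 ≈ 68.00%


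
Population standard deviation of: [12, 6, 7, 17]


Mean = 42/4 = 21/2
  (12-21/2)²=9/4
  (6-21/2)²=81/4
  (7-21/2)²=49/4
  (17-21/2)²=169/4
Σ(x-μ)² = 77
σ² = 77/4

σ = √(77/4) ≈ 4.3875


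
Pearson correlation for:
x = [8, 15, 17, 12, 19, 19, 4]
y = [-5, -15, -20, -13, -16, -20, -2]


n=7, Σx=94, Σy=-91, Σxy=-1453, Σx²=1460, Σy²=1479
r = (7×(-1453) - 94×(-91))/√((7×1460 - 94²)(7×1479 - (-91)²))
= -1617/√(1384×2072) = -1617/√2867648 ≈ -1617/1693.4131 ≈ -0.9549

r ≈ -0.9549


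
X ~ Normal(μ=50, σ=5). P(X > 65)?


z = (65-50)/5 = 3.0
P(X > 65) = 1 - P(Z ≤ 3.0) = 1 - 0.9987 = 0.0013

P(X > 65) ≈ 0.0013


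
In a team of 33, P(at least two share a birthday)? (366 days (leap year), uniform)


P(all different) = Π(366-i)/366 for i=0..32
= 0.225976
P(match) = 1 - 0.225976 = 0.774024

P ≈ 0.7740 ≈ 77.40%


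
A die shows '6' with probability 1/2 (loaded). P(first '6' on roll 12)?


Geometric: P(X=12) = (1-p)^(k-1)×p = (1/2)^11×1/2 = 1/4096

P(X=12) = 1/4096 ≈ 0.02%


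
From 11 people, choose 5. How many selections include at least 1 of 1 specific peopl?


Complement: C(11,5) - C(10,5) = 462 - 252 = 210

210


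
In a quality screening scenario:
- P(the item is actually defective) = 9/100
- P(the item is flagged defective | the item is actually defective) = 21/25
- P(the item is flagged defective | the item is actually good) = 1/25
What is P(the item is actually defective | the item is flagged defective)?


Using Bayes' theorem:
P(A|B) = P(B|A)·P(A) / P(B)

P(the item is flagged defective) = 21/25 × 9/100 + 1/25 × 91/100
= 189/2500 + 91/2500 = 14/125

P(the item is actually defective|the item is flagged defective) = (189/2500) / (14/125) = 27/40

P(the item is actually defective|the item is flagged defective) = 27/40 ≈ 67.50%


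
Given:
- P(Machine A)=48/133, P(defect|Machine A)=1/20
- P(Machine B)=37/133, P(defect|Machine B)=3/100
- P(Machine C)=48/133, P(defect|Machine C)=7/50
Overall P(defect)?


P(B) = Σ P(B|Aᵢ)×P(Aᵢ)
  1/20×48/133 = 12/665
  3/100×37/133 = 111/13300
  7/50×48/133 = 24/475
Sum = 1023/13300

P(defect) = 1023/13300 ≈ 7.69%


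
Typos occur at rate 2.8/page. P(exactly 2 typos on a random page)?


Poisson(λ=2.8): P(X=2) = e^(-λ)×λ^k/k!
= e^(-2.8) × 2.8^2 / 2!
≈ 0.06081006263 × 7.84 / 2 ≈ 0.238375

P(X=2) ≈ 0.238375 ≈ 23.84%


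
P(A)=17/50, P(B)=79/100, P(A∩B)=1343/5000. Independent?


P(A)×P(B) = 1343/5000
P(A∩B) = 1343/5000
Equal ✓ → Independent

Yes, independent


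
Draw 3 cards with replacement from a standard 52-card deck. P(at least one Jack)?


P(not a Jack) = 48/52 = 12/13
P(none in 3 draws) = (12/13)^3 = 1728/2197
P(≥1 Jack) = 1 - 1728/2197 = 469/2197

P = 469/2197 ≈ 21.35%


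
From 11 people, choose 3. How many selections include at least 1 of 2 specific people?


Complement: C(11,3) - C(9,3) = 165 - 84 = 81

81


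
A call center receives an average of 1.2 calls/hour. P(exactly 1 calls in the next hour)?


Poisson(λ=1.2): P(X=1) = e^(-λ)×λ^k/k!
= e^(-1.2) × 1.2^1 / 1!
≈ 0.3011942119 × 1.2 / 1 ≈ 0.361433

P(X=1) ≈ 0.361433 ≈ 36.14%


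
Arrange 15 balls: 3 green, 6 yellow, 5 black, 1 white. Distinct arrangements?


15!/(3!×6!×5!×1!) = 2522520

2522520


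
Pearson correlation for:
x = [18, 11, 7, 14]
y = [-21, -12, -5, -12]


n=4, Σx=50, Σy=-50, Σxy=-713, Σx²=690, Σy²=754
r = (4×(-713) - 50×(-50))/√((4×690 - 50²)(4×754 - (-50)²))
= -352/√(260×516) = -352/√134160 ≈ -352/366.2786 ≈ -0.9610

r ≈ -0.9610


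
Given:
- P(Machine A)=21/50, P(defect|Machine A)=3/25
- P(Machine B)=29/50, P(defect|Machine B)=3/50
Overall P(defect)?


P(B) = Σ P(B|Aᵢ)×P(Aᵢ)
  3/25×21/50 = 63/1250
  3/50×29/50 = 87/2500
Sum = 213/2500

P(defect) = 213/2500 ≈ 8.52%


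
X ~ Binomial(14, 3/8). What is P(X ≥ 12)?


P(X ≥ 12) = Σ P(X=i) for i=12..14
P(X=12) = 1209028275/4398046511104
P(X=13) = 55801305/2199023255552
P(X=14) = 4782969/4398046511104
Sum = 662706927/2199023255552

P(X ≥ 12) = 662706927/2199023255552 ≈ 0.03%


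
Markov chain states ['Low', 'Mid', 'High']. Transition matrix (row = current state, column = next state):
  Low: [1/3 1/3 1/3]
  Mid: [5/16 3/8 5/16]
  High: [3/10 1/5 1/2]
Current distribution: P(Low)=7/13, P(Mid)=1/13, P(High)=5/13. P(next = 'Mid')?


P(next=Mid) = Σᵢ P(now=i)×P(i→Mid)
= 7/13×1/3 + 1/13×3/8 + 5/13×1/5
= 7/39 + 3/104 + 1/13 = 89/312

P = 89/312 ≈ 0.2853


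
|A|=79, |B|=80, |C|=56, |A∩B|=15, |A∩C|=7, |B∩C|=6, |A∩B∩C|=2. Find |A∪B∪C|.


|A∪B∪C| = 79+80+56-15-7-6+2 = 189

|A∪B∪C| = 189


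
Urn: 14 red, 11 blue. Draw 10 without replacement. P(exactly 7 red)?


Hypergeometric: C(14,7)×C(11,3)/C(25,10)
= 3432×165/3268760 = 1287/7429

P(X=7) = 1287/7429 ≈ 17.32%


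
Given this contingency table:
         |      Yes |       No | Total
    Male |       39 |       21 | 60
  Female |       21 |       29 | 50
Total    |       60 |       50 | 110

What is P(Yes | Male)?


P(Yes | Male) = 39/(39+21) = 39/60 = 13/20

P(Yes|Male) = 13/20 ≈ 65.00%


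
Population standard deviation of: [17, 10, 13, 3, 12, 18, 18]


Mean = 91/7 = 13
  (17-13)²=16
  (10-13)²=9
  (13-13)²=0
  (3-13)²=100
  (12-13)²=1
  (18-13)²=25
  (18-13)²=25
Σ(x-μ)² = 176
σ² = 176/7

σ = √(176/7) ≈ 5.0143


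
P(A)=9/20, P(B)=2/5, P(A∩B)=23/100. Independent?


P(A)×P(B) = 9/50
P(A∩B) = 23/100
Not equal → NOT independent

No, not independent


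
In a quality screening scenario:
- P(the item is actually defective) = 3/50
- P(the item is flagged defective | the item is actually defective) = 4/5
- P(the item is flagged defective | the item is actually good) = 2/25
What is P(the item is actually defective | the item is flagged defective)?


Using Bayes' theorem:
P(A|B) = P(B|A)·P(A) / P(B)

P(the item is flagged defective) = 4/5 × 3/50 + 2/25 × 47/50
= 6/125 + 47/625 = 77/625

P(the item is actually defective|the item is flagged defective) = (6/125) / (77/625) = 30/77

P(the item is actually defective|the item is flagged defective) = 30/77 ≈ 38.96%


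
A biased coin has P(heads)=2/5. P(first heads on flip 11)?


Geometric: P(X=11) = (1-p)^(k-1)×p = (3/5)^10×2/5 = 118098/48828125

P(X=11) = 118098/48828125 ≈ 0.24%


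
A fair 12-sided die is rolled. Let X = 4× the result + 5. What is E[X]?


E[die] = (1+12)/2 = 13/2
E[X] = 4×13/2 + 5 = 31

E[X] = 31


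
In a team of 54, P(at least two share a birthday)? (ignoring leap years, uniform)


P(all different) = Π(365-i)/365 for i=0..53
= 0.016123
P(match) = 1 - 0.016123 = 0.983877

P ≈ 0.9839 ≈ 98.39%


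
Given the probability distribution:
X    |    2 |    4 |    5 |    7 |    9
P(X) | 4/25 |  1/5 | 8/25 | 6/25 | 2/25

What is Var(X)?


E[X] = 128/25
E[X²] = 752/25
Var(X) = E[X²] - (E[X])² = 752/25 - 16384/625 = 2416/625

Var(X) = 2416/625 ≈ 3.8656


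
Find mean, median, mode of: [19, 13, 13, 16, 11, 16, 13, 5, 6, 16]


Sorted: [5, 6, 11, 13, 13, 13, 16, 16, 16, 19]
Mean = 128/10 = 64/5
Median = 13
Freq: {19: 1, 13: 3, 16: 3, 11: 1, 5: 1, 6: 1}
Mode: [13, 16]

Mean=64/5, Median=13, Mode=[13, 16]


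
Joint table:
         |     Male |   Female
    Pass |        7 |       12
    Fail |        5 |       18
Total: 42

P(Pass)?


P(Pass) = (7+12)/42 = 19/42

P(Pass) = 19/42 ≈ 45.24%


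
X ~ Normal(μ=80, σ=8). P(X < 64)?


z = (64-80)/8 = -2.0
P(Z < -2.0) = 0.0228

P(X < 64) ≈ 0.0228


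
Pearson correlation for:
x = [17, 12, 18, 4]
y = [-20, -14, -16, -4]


n=4, Σx=51, Σy=-54, Σxy=-812, Σx²=773, Σy²=868
r = (4×(-812) - 51×(-54))/√((4×773 - 51²)(4×868 - (-54)²))
= -494/√(491×556) = -494/√272996 ≈ -494/522.4902 ≈ -0.9455

r ≈ -0.9455


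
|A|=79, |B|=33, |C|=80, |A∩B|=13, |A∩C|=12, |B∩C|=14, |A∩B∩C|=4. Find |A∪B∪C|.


|A∪B∪C| = 79+33+80-13-12-14+4 = 157

|A∪B∪C| = 157


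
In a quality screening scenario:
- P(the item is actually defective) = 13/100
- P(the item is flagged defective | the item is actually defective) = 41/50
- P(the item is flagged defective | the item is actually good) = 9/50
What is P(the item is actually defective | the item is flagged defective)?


Using Bayes' theorem:
P(A|B) = P(B|A)·P(A) / P(B)

P(the item is flagged defective) = 41/50 × 13/100 + 9/50 × 87/100
= 533/5000 + 783/5000 = 329/1250

P(the item is actually defective|the item is flagged defective) = (533/5000) / (329/1250) = 533/1316

P(the item is actually defective|the item is flagged defective) = 533/1316 ≈ 40.50%


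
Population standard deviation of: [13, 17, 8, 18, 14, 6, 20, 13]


Mean = 109/8
  (13-109/8)²=25/64
  (17-109/8)²=729/64
  (8-109/8)²=2025/64
  (18-109/8)²=1225/64
  (14-109/8)²=9/64
  (6-109/8)²=3721/64
  (20-109/8)²=2601/64
  (13-109/8)²=25/64
Σ(x-μ)² = 1295/8
σ² = (1295/8)/8 = 1295/64

σ = √(1295/64) ≈ 4.4983


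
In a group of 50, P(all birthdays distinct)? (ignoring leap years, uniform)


P(all different) = Π(365-i)/365 for i=0..49
= (365/365)×(364/365)×...×(316/365)
= 0.029626

P ≈ 0.0296 ≈ 2.96%


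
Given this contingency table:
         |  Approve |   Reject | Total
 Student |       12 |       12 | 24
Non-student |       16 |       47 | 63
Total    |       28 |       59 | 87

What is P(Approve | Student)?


P(Approve | Student) = 12/(12+12) = 12/24 = 1/2

P(Approve|Student) = 1/2 ≈ 50.00%


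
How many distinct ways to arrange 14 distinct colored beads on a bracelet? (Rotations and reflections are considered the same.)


Free circular arrangements: rotations and reflections both identified.
(n-1)!/2 = 13!/2 = 6227020800/2 = 3113510400

3113510400


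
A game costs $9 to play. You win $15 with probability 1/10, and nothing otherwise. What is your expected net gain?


E[gain] = (15-9)×1/10 + (-9)×9/10
= 3/5 - 81/10 = -15/2

Expected net gain = $-15/2 ≈ $-7.50


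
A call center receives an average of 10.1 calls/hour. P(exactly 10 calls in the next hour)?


Poisson(λ=10.1): P(X=10) = e^(-λ)×λ^k/k!
= e^(-10.1) × 10.1^10 / 10!
≈ 4.107955523e-05 × 11046221254.1 / 3628800 ≈ 0.125048

P(X=10) ≈ 0.125048 ≈ 12.50%


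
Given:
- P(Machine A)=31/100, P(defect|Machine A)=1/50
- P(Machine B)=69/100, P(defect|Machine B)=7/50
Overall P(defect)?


P(B) = Σ P(B|Aᵢ)×P(Aᵢ)
  1/50×31/100 = 31/5000
  7/50×69/100 = 483/5000
Sum = 257/2500

P(defect) = 257/2500 ≈ 10.28%


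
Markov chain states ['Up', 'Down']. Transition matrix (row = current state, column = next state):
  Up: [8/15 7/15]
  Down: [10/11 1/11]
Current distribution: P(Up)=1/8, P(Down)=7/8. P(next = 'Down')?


P(next=Down) = Σᵢ P(now=i)×P(i→Down)
= 1/8×7/15 + 7/8×1/11
= 7/120 + 7/88 = 91/660

P = 91/660 ≈ 0.1379


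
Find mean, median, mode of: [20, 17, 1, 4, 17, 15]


Sorted: [1, 4, 15, 17, 17, 20]
Mean = 74/6 = 37/3
Median = 16
Freq: {20: 1, 17: 2, 1: 1, 4: 1, 15: 1}
Mode: [17]

Mean=37/3, Median=16, Mode=17


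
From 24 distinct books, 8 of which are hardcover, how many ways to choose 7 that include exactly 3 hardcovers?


Choose 3 of the 8 hardcovers and 4 of the other 16 books:
C(8,3)×C(16,4) = 56×1820 = 101920

101920


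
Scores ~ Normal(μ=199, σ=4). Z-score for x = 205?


z = (x - μ)/σ = (205 - 199)/4 = 1.5

z = 1.5


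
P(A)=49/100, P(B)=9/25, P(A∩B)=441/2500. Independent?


P(A)×P(B) = 441/2500
P(A∩B) = 441/2500
Equal ✓ → Independent

Yes, independent


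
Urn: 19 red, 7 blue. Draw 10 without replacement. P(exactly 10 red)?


Hypergeometric: C(19,10)×C(7,0)/C(26,10)
= 92378×1/5311735 = 2/115

P(X=10) = 2/115 ≈ 1.74%


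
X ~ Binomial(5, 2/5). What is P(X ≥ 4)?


P(X ≥ 4) = Σ P(X=i) for i=4..5
P(X=4) = 48/625
P(X=5) = 32/3125
Sum = 272/3125

P(X ≥ 4) = 272/3125 ≈ 8.70%


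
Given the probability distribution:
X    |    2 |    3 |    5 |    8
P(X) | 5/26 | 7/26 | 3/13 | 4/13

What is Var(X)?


E[X] = 125/26
E[X²] = 745/26
Var(X) = E[X²] - (E[X])² = 745/26 - 15625/676 = 3745/676

Var(X) = 3745/676 ≈ 5.5399


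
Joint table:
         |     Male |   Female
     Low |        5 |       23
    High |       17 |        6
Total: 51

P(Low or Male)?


P(Low∨Male) = P(Low) + P(Male) - P(Low∧Male)
= (28 + 22 - 5)/51 = 45/51 = 15/17

P = 15/17 ≈ 88.24%


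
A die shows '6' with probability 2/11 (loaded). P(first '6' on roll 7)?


Geometric: P(X=7) = (1-p)^(k-1)×p = (9/11)^6×2/11 = 1062882/19487171

P(X=7) = 1062882/19487171 ≈ 5.45%


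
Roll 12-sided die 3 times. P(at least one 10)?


P(no 10)^3 = (11/12)^3 = 1331/1728
P(≥1) = 1 - 1331/1728 = 397/1728

P = 397/1728 ≈ 22.97%


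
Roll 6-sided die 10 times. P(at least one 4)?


P(no 4)^10 = (5/6)^10 = 9765625/60466176
P(≥1) = 1 - 9765625/60466176 = 50700551/60466176

P = 50700551/60466176 ≈ 83.85%


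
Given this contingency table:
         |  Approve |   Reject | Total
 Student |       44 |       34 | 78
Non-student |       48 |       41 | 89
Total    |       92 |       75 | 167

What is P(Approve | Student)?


P(Approve | Student) = 44/(44+34) = 44/78 = 22/39

P(Approve|Student) = 22/39 ≈ 56.41%


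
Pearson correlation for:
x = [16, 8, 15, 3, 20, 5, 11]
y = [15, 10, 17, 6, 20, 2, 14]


n=7, Σx=78, Σy=84, Σxy=1157, Σx²=1100, Σy²=1250
r = (7×1157 - 78×84)/√((7×1100 - 78²)(7×1250 - 84²))
= 1547/√(1616×1694) = 1547/√2737504 ≈ 1547/1654.5404 ≈ 0.9350

r ≈ 0.9350


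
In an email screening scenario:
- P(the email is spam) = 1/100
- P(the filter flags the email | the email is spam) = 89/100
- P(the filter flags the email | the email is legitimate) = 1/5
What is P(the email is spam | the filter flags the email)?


Using Bayes' theorem:
P(A|B) = P(B|A)·P(A) / P(B)

P(the filter flags the email) = 89/100 × 1/100 + 1/5 × 99/100
= 89/10000 + 99/500 = 2069/10000

P(the email is spam|the filter flags the email) = (89/10000) / (2069/10000) = 89/2069

P(the email is spam|the filter flags the email) = 89/2069 ≈ 4.30%


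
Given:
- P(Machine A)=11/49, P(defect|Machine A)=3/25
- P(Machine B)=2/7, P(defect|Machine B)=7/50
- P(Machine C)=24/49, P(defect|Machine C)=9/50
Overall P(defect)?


P(B) = Σ P(B|Aᵢ)×P(Aᵢ)
  3/25×11/49 = 33/1225
  7/50×2/7 = 1/25
  9/50×24/49 = 108/1225
Sum = 38/245

P(defect) = 38/245 ≈ 15.51%


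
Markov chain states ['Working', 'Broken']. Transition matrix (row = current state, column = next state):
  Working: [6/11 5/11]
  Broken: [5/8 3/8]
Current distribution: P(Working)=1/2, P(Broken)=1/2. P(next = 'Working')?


P(next=Working) = Σᵢ P(now=i)×P(i→Working)
= 1/2×6/11 + 1/2×5/8
= 3/11 + 5/16 = 103/176

P = 103/176 ≈ 0.5852


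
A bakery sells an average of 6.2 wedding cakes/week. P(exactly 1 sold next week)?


Poisson(λ=6.2): P(X=1) = e^(-λ)×λ^k/k!
= e^(-6.2) × 6.2^1 / 1!
≈ 0.002029430636 × 6.2 / 1 ≈ 0.012582

P(X=1) ≈ 0.012582 ≈ 1.26%


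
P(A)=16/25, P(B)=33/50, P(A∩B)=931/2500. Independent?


P(A)×P(B) = 264/625
P(A∩B) = 931/2500
Not equal → NOT independent

No, not independent


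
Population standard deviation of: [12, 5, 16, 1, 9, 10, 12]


Mean = 65/7
  (12-65/7)²=361/49
  (5-65/7)²=900/49
  (16-65/7)²=2209/49
  (1-65/7)²=3364/49
  (9-65/7)²=4/49
  (10-65/7)²=25/49
  (12-65/7)²=361/49
Σ(x-μ)² = 1032/7
σ² = (1032/7)/7 = 1032/49

σ = √(1032/49) ≈ 4.5893


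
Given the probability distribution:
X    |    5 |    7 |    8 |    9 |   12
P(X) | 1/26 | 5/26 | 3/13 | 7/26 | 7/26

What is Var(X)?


E[X] = 235/26
E[X²] = 2229/26
Var(X) = E[X²] - (E[X])² = 2229/26 - 55225/676 = 2729/676

Var(X) = 2729/676 ≈ 4.0370


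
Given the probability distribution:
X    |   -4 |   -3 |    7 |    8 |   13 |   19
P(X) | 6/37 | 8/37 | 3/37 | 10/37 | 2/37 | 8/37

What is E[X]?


E[X] = Σ x·P(X=x)
= (-4)×(6/37) + (-3)×(8/37) + (7)×(3/37) + (8)×(10/37) + (13)×(2/37) + (19)×(8/37)
= 231/37

E[X] = 231/37


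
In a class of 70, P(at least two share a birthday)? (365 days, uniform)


P(all different) = Π(365-i)/365 for i=0..69
= 0.000840
P(match) = 1 - 0.000840 = 0.999160

P ≈ 0.9992 ≈ 99.92%


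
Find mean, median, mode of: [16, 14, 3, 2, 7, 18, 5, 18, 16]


Sorted: [2, 3, 5, 7, 14, 16, 16, 18, 18]
Mean = 99/9 = 11
Median = 14
Freq: {16: 2, 14: 1, 3: 1, 2: 1, 7: 1, 18: 2, 5: 1}
Mode: [16, 18]

Mean=11, Median=14, Mode=[16, 18]


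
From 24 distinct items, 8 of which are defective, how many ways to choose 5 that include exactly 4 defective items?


Choose 4 of the 8 defective items and 1 of the other 16 items:
C(8,4)×C(16,1) = 70×16 = 1120

1120


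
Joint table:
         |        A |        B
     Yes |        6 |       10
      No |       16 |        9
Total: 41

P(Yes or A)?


P(Yes∨A) = P(Yes) + P(A) - P(Yes∧A)
= (16 + 22 - 6)/41 = 32/41

P = 32/41 ≈ 78.05%


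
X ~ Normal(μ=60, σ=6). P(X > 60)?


z = (60-60)/6 = 0.0
P(X > 60) = 1 - P(Z ≤ 0.0) = 1 - 0.5000 = 0.5000

P(X > 60) ≈ 0.5000


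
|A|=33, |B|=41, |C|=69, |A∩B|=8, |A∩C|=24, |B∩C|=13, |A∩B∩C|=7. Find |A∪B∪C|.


|A∪B∪C| = 33+41+69-8-24-13+7 = 105

|A∪B∪C| = 105


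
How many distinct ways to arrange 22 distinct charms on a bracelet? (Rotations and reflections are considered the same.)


Free circular arrangements: rotations and reflections both identified.
(n-1)!/2 = 21!/2 = 51090942171709440000/2 = 25545471085854720000

25545471085854720000


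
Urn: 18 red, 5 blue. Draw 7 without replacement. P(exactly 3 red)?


Hypergeometric: C(18,3)×C(5,4)/C(23,7)
= 816×5/245157 = 80/4807

P(X=3) = 80/4807 ≈ 1.66%


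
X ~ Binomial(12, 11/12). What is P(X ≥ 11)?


P(X ≥ 11) = Σ P(X=i) for i=11..12
P(X=11) = 285311670611/743008370688
P(X=12) = 3138428376721/8916100448256
Sum = 6562168424053/8916100448256

P(X ≥ 11) = 6562168424053/8916100448256 ≈ 73.60%


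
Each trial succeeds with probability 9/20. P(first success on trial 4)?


Geometric: P(X=4) = (1-p)^(k-1)×p = (11/20)^3×9/20 = 11979/160000

P(X=4) = 11979/160000 ≈ 7.49%


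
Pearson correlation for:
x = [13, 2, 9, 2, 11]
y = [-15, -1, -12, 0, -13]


n=5, Σx=37, Σy=-41, Σxy=-448, Σx²=379, Σy²=539
r = (5×(-448) - 37×(-41))/√((5×379 - 37²)(5×539 - (-41)²))
= -723/√(526×1014) = -723/√533364 ≈ -723/730.3177 ≈ -0.9900

r ≈ -0.9900


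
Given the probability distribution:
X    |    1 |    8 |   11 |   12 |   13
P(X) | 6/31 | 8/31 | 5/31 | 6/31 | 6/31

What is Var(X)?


E[X] = 275/31
E[X²] = 3001/31
Var(X) = E[X²] - (E[X])² = 3001/31 - 75625/961 = 17406/961

Var(X) = 17406/961 ≈ 18.1124


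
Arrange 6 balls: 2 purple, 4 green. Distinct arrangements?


6!/(2!×4!) = 15

15


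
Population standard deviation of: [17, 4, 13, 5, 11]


Mean = 50/5 = 10
  (17-10)²=49
  (4-10)²=36
  (13-10)²=9
  (5-10)²=25
  (11-10)²=1
Σ(x-μ)² = 120
σ² = 120/5 = 24

σ = √(24) ≈ 4.8990


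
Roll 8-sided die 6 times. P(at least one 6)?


P(no 6)^6 = (7/8)^6 = 117649/262144
P(≥1) = 1 - 117649/262144 = 144495/262144

P = 144495/262144 ≈ 55.12%


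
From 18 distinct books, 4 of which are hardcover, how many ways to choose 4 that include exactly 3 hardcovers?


Choose 3 of the 4 hardcovers and 1 of the other 14 books:
C(4,3)×C(14,1) = 4×14 = 56

56


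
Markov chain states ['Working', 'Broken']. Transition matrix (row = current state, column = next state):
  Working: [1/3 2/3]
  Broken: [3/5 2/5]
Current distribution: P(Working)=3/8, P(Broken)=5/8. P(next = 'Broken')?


P(next=Broken) = Σᵢ P(now=i)×P(i→Broken)
= 3/8×2/3 + 5/8×2/5
= 1/4 + 1/4 = 1/2

P = 1/2 ≈ 0.5000


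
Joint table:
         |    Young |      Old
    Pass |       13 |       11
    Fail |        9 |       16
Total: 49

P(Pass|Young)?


P(Pass|Young) = 13/(13+9) = 13/22

P = 13/22 ≈ 59.09%


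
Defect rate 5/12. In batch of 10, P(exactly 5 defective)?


Binomial: P(X=5) = C(10,5)×p^5×(1-p)^5
= 252 × 3125/248832 × 16807/248832 = 367653125/1719926784

P(X=5) = 367653125/1719926784 ≈ 21.38%


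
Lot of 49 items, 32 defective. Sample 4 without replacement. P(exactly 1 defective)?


Hypergeometric: C(32,1)×C(17,3)/C(49,4)
= 32×680/211876 = 5440/52969

P(X=1) = 5440/52969 ≈ 10.27%


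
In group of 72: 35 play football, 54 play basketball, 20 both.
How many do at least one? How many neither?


|A∪B| = 35+54-20 = 69
Neither = 72-69 = 3

At least one: 69; Neither: 3


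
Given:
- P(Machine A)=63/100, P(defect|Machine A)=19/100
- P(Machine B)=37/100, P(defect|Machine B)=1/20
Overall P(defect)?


P(B) = Σ P(B|Aᵢ)×P(Aᵢ)
  19/100×63/100 = 1197/10000
  1/20×37/100 = 37/2000
Sum = 691/5000

P(defect) = 691/5000 ≈ 13.82%


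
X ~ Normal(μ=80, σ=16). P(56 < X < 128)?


z₁=(56-80)/16=-1.5, z₂=(128-80)/16=3.0
P = Φ(3.0) - Φ(-1.5) = 0.998650 - 0.066807 = 0.931843 ≈ 0.9318

P(56 < X < 128) ≈ 0.9318


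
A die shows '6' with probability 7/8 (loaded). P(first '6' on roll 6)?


Geometric: P(X=6) = (1-p)^(k-1)×p = (1/8)^5×7/8 = 7/262144

P(X=6) = 7/262144 ≈ 0.00%


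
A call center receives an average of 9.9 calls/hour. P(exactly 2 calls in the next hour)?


Poisson(λ=9.9): P(X=2) = e^(-λ)×λ^k/k!
= e^(-9.9) × 9.9^2 / 2!
≈ 5.017468206e-05 × 98.01 / 2 ≈ 0.002459

P(X=2) ≈ 0.002459 ≈ 0.25%


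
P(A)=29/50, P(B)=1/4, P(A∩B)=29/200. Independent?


P(A)×P(B) = 29/200
P(A∩B) = 29/200
Equal ✓ → Independent

Yes, independent


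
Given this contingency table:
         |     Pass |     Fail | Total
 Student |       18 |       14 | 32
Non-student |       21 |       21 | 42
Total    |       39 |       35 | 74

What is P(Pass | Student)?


P(Pass | Student) = 18/(18+14) = 18/32 = 9/16

P(Pass|Student) = 9/16 ≈ 56.25%


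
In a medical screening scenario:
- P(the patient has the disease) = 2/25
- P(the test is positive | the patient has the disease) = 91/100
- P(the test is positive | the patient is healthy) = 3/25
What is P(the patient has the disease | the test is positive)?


Using Bayes' theorem:
P(A|B) = P(B|A)·P(A) / P(B)

P(the test is positive) = 91/100 × 2/25 + 3/25 × 23/25
= 91/1250 + 69/625 = 229/1250

P(the patient has the disease|the test is positive) = (91/1250) / (229/1250) = 91/229

P(the patient has the disease|the test is positive) = 91/229 ≈ 39.74%


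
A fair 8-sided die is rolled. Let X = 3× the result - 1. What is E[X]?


E[die] = (1+8)/2 = 9/2
E[X] = 3×9/2 - 1 = 25/2

E[X] = 25/2


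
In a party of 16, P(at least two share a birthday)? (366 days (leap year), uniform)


P(all different) = Π(366-i)/366 for i=0..15
= 0.717059
P(match) = 1 - 0.717059 = 0.282941

P ≈ 0.2829 ≈ 28.29%


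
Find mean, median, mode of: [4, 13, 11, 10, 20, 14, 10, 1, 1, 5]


Sorted: [1, 1, 4, 5, 10, 10, 11, 13, 14, 20]
Mean = 89/10
Median = 10
Freq: {4: 1, 13: 1, 11: 1, 10: 2, 20: 1, 14: 1, 1: 2, 5: 1}
Mode: [1, 10]

Mean=89/10, Median=10, Mode=[1, 10]


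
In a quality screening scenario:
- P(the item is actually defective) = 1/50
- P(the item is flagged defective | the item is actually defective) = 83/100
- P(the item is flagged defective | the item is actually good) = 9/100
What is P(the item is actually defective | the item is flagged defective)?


Using Bayes' theorem:
P(A|B) = P(B|A)·P(A) / P(B)

P(the item is flagged defective) = 83/100 × 1/50 + 9/100 × 49/50
= 83/5000 + 441/5000 = 131/1250

P(the item is actually defective|the item is flagged defective) = (83/5000) / (131/1250) = 83/524

P(the item is actually defective|the item is flagged defective) = 83/524 ≈ 15.84%


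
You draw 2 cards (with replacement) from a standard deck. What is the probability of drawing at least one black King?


P(not a black King) = 50/52 = 25/26
P(none in 2 draws) = (25/26)^2 = 625/676
P(≥1 black King) = 1 - 625/676 = 51/676

P = 51/676 ≈ 7.54%


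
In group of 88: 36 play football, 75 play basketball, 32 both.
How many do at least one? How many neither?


|A∪B| = 36+75-32 = 79
Neither = 88-79 = 9

At least one: 79; Neither: 9


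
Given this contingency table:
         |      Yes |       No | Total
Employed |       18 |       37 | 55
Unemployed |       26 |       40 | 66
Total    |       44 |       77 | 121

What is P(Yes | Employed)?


P(Yes | Employed) = 18/(18+37) = 18/55

P(Yes|Employed) = 18/55 ≈ 32.73%
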